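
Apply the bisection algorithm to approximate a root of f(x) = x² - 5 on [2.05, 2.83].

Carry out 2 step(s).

f(x) = x² - 5
Initial interval: [2.05, 2.83]

Iteration 1:
  c_1 = (2.050000 + 2.830000)/2 = 2.440000
  f(c_1) = f(2.440000) = 0.953600
  f(a) × f(c) < 0, new interval: [2.050000, 2.440000]
Iteration 2:
  c_2 = (2.050000 + 2.440000)/2 = 2.245000
  f(c_2) = f(2.245000) = 0.040025
  f(a) × f(c) < 0, new interval: [2.050000, 2.245000]

After 2 iteration(s), the approximation is c_2 = 2.245000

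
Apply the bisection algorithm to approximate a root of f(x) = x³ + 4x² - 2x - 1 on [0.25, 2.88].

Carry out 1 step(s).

f(x) = x³ + 4x² - 2x - 1
Initial interval: [0.25, 2.88]

Iteration 1:
  c_1 = (0.250000 + 2.880000)/2 = 1.565000
  f(c_1) = f(1.565000) = 9.499937
  f(a) × f(c) < 0, new interval: [0.250000, 1.565000]

After 1 iteration(s), the approximation is c_1 = 1.565000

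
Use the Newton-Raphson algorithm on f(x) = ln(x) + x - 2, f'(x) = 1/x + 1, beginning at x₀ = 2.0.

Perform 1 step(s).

f(x) = ln(x) + x - 2
f'(x) = 1/x + 1
x₀ = 2.0

Newton-Raphson formula: x_{n+1} = x_n - f(x_n)/f'(x_n)

Iteration 1:
  f(2.000000) = 0.693147
  f'(2.000000) = 1.500000
  x_1 = 2.000000 - 0.693147/1.500000 = 1.537902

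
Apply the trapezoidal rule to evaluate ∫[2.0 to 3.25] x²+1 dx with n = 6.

f(x) = x²+1
a = 2.0, b = 3.25, n = 6
h = (b - a)/n = 0.208333

Trapezoidal rule: (h/2)[f(x₀) + 2f(x₁) + 2f(x₂) + ... + f(xₙ)]

x_0 = 2.0000, f(x_0) = 5.000000, coefficient = 1
x_1 = 2.2083, f(x_1) = 5.876736, coefficient = 2
x_2 = 2.4167, f(x_2) = 6.840278, coefficient = 2
x_3 = 2.6250, f(x_3) = 7.890625, coefficient = 2
x_4 = 2.8333, f(x_4) = 9.027778, coefficient = 2
x_5 = 3.0417, f(x_5) = 10.251736, coefficient = 2
x_6 = 3.2500, f(x_6) = 11.562500, coefficient = 1

I ≈ (0.208333/2) × 96.336806 = 10.035084
Exact value: 10.026042
Error: 0.009042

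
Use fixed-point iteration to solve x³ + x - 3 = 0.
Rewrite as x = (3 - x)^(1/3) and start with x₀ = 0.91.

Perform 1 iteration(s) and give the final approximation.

Equation: x³ + x - 3 = 0
Fixed-point form: x = (3 - x)^(1/3)
x₀ = 0.91

x_1 = g(0.910000) = 1.278543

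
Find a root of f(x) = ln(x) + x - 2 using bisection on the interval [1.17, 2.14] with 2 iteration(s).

f(x) = ln(x) + x - 2
Initial interval: [1.17, 2.14]

Iteration 1:
  c_1 = (1.170000 + 2.140000)/2 = 1.655000
  f(c_1) = f(1.655000) = 0.158801
  f(a) × f(c) < 0, new interval: [1.170000, 1.655000]
Iteration 2:
  c_2 = (1.170000 + 1.655000)/2 = 1.412500
  f(c_2) = f(1.412500) = -0.242139
  f(a) × f(c) ≥ 0, new interval: [1.412500, 1.655000]

After 2 iteration(s), the approximation is c_2 = 1.412500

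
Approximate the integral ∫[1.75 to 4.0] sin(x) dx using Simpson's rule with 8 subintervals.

f(x) = sin(x)
a = 1.75, b = 4.0, n = 8
h = (b - a)/n = 0.281250

Simpson's rule: (h/3)[f(x₀) + 4f(x₁) + 2f(x₂) + ... + f(xₙ)]

x_0 = 1.7500, f(x_0) = 0.983986, coefficient = 1
x_1 = 2.0312, f(x_1) = 0.895851, coefficient = 4
x_2 = 2.3125, f(x_2) = 0.737319, coefficient = 2
x_3 = 2.5938, f(x_3) = 0.520847, coefficient = 4
x_4 = 2.8750, f(x_4) = 0.263446, coefficient = 2
x_5 = 3.1562, f(x_5) = -0.014657, coefficient = 4
x_6 = 3.4375, f(x_6) = -0.291608, coefficient = 2
x_7 = 3.7188, f(x_7) = -0.545644, coefficient = 4
x_8 = 4.0000, f(x_8) = -0.756802, coefficient = 1

I ≈ (0.281250/3) × 5.071085 = 0.475414
Exact value: 0.475398
Error: 0.000017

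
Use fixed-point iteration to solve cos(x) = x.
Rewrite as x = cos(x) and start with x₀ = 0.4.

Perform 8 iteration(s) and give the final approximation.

Equation: cos(x) = x
Fixed-point form: x = cos(x)
x₀ = 0.4

x_1 = g(0.400000) = 0.921061
x_2 = g(0.921061) = 0.604976
x_3 = g(0.604976) = 0.822516
x_4 = g(0.822516) = 0.680380
x_5 = g(0.680380) = 0.777334
x_6 = g(0.777334) = 0.712786
x_7 = g(0.712786) = 0.756543
x_8 = g(0.756543) = 0.727213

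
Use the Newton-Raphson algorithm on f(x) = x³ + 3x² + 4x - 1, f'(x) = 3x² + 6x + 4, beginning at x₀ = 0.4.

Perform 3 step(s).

f(x) = x³ + 3x² + 4x - 1
f'(x) = 3x² + 6x + 4
x₀ = 0.4

Newton-Raphson formula: x_{n+1} = x_n - f(x_n)/f'(x_n)

Iteration 1:
  f(0.400000) = 1.144000
  f'(0.400000) = 6.880000
  x_1 = 0.400000 - 1.144000/6.880000 = 0.233721
Iteration 2:
  f(0.233721) = 0.111527
  f'(0.233721) = 5.566202
  x_2 = 0.233721 - 0.111527/5.566202 = 0.213684
Iteration 3:
  f(0.213684) = 0.001478
  f'(0.213684) = 5.419090
  x_3 = 0.213684 - 0.001478/5.419090 = 0.213412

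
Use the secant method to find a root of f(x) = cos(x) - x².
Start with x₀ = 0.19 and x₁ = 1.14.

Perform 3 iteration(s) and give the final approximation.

f(x) = cos(x) - x²
x₀ = 0.19, x₁ = 1.14

Secant formula: x_{n+1} = x_n - f(x_n)(x_n - x_{n-1})/(f(x_n) - f(x_{n-1}))

Iteration 1:
  f(0.190000) = 0.945904
  f(1.140000) = -0.882005
  x_2 = 1.140000 - (-0.882005)×(1.140000 - 0.190000)/(-0.882005 - 0.945904)
       = 0.681605
Iteration 2:
  f(1.140000) = -0.882005
  f(0.681605) = 0.311978
  x_3 = 0.681605 - 0.311978×(0.681605 - 1.140000)/(0.311978 - (-0.882005))
       = 0.801380
Iteration 3:
  f(0.681605) = 0.311978
  f(0.801380) = 0.053507
  x_4 = 0.801380 - 0.053507×(0.801380 - 0.681605)/(0.053507 - 0.311978)
       = 0.826175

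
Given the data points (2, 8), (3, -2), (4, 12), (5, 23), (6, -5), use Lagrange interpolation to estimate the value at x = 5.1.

Lagrange interpolation formula:
P(x) = Σ yᵢ × Lᵢ(x)
where Lᵢ(x) = Π_{j≠i} (x - xⱼ)/(xᵢ - xⱼ)

L_0(5.1) = (5.1 - 3)/(2 - 3) × (5.1 - 4)/(2 - 4) × (5.1 - 5)/(2 - 5) × (5.1 - 6)/(2 - 6) = -0.008662
L_1(5.1) = (5.1 - 2)/(3 - 2) × (5.1 - 4)/(3 - 4) × (5.1 - 5)/(3 - 5) × (5.1 - 6)/(3 - 6) = 0.051150
L_2(5.1) = (5.1 - 2)/(4 - 2) × (5.1 - 3)/(4 - 3) × (5.1 - 5)/(4 - 5) × (5.1 - 6)/(4 - 6) = -0.146475
L_3(5.1) = (5.1 - 2)/(5 - 2) × (5.1 - 3)/(5 - 3) × (5.1 - 4)/(5 - 4) × (5.1 - 6)/(5 - 6) = 1.074150
L_4(5.1) = (5.1 - 2)/(6 - 2) × (5.1 - 3)/(6 - 3) × (5.1 - 4)/(6 - 4) × (5.1 - 5)/(6 - 5) = 0.029837

P(5.1) = 8×L_0(5.1) + (-2)×L_1(5.1) + 12×L_2(5.1) + 23×L_3(5.1) + (-5)×L_4(5.1)
P(5.1) = 22.626963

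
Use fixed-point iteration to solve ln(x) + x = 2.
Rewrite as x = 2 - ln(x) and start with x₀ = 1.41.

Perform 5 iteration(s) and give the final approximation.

Equation: ln(x) + x = 2
Fixed-point form: x = 2 - ln(x)
x₀ = 1.41

x_1 = g(1.410000) = 1.656410
x_2 = g(1.656410) = 1.495347
x_3 = g(1.495347) = 1.597642
x_4 = g(1.597642) = 1.531471
x_5 = g(1.531471) = 1.573771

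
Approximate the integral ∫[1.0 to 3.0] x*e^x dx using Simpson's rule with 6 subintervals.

f(x) = x*e^x
a = 1.0, b = 3.0, n = 6
h = (b - a)/n = 0.333333

Simpson's rule: (h/3)[f(x₀) + 4f(x₁) + 2f(x₂) + ... + f(xₙ)]

x_0 = 1.0000, f(x_0) = 2.718282, coefficient = 1
x_1 = 1.3333, f(x_1) = 5.058224, coefficient = 4
x_2 = 1.6667, f(x_2) = 8.824150, coefficient = 2
x_3 = 2.0000, f(x_3) = 14.778112, coefficient = 4
x_4 = 2.3333, f(x_4) = 24.061937, coefficient = 2
x_5 = 2.6667, f(x_5) = 38.378443, coefficient = 4
x_6 = 3.0000, f(x_6) = 60.256611, coefficient = 1

I ≈ (0.333333/3) × 361.606182 = 40.178465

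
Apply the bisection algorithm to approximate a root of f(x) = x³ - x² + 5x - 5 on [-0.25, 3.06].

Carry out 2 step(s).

f(x) = x³ - x² + 5x - 5
Initial interval: [-0.25, 3.06]

Iteration 1:
  c_1 = (-0.250000 + 3.060000)/2 = 1.405000
  f(c_1) = f(1.405000) = 2.824480
  f(a) × f(c) < 0, new interval: [-0.250000, 1.405000]
Iteration 2:
  c_2 = (-0.250000 + 1.405000)/2 = 0.577500
  f(c_2) = f(0.577500) = -2.253406
  f(a) × f(c) ≥ 0, new interval: [0.577500, 1.405000]

After 2 iteration(s), the approximation is c_2 = 0.577500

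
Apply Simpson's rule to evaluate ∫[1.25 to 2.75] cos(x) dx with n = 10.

f(x) = cos(x)
a = 1.25, b = 2.75, n = 10
h = (b - a)/n = 0.150000

Simpson's rule: (h/3)[f(x₀) + 4f(x₁) + 2f(x₂) + ... + f(xₙ)]

x_0 = 1.2500, f(x_0) = 0.315322, coefficient = 1
x_1 = 1.4000, f(x_1) = 0.169967, coefficient = 4
x_2 = 1.5500, f(x_2) = 0.020795, coefficient = 2
x_3 = 1.7000, f(x_3) = -0.128844, coefficient = 4
x_4 = 1.8500, f(x_4) = -0.275590, coefficient = 2
x_5 = 2.0000, f(x_5) = -0.416147, coefficient = 4
x_6 = 2.1500, f(x_6) = -0.547358, coefficient = 2
x_7 = 2.3000, f(x_7) = -0.666276, coefficient = 4
x_8 = 2.4500, f(x_8) = -0.770231, coefficient = 2
x_9 = 2.6000, f(x_9) = -0.856889, coefficient = 4
x_10 = 2.7500, f(x_10) = -0.924302, coefficient = 1

I ≈ (0.150000/3) × -11.346505 = -0.567325
Exact value: -0.567324
Error: 0.000002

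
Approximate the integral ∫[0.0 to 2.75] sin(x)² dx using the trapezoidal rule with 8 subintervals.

f(x) = sin(x)²
a = 0.0, b = 2.75, n = 8
h = (b - a)/n = 0.343750

Trapezoidal rule: (h/2)[f(x₀) + 2f(x₁) + 2f(x₂) + ... + f(xₙ)]

x_0 = 0.0000, f(x_0) = 0.000000, coefficient = 1
x_1 = 0.3438, f(x_1) = 0.113583, coefficient = 2
x_2 = 0.6875, f(x_2) = 0.402726, coefficient = 2
x_3 = 1.0312, f(x_3) = 0.736064, coefficient = 2
x_4 = 1.3750, f(x_4) = 0.962151, coefficient = 2
x_5 = 1.7188, f(x_5) = 0.978269, coefficient = 2
x_6 = 2.0625, f(x_6) = 0.777095, coefficient = 2
x_7 = 2.4062, f(x_7) = 0.450028, coefficient = 2
x_8 = 2.7500, f(x_8) = 0.145665, coefficient = 1

I ≈ (0.343750/2) × 8.985497 = 1.544382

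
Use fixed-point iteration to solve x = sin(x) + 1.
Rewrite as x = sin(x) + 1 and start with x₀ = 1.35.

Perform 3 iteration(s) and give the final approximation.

Equation: x = sin(x) + 1
Fixed-point form: x = sin(x) + 1
x₀ = 1.35

x_1 = g(1.350000) = 1.975723
x_2 = g(1.975723) = 1.919131
x_3 = g(1.919131) = 1.939942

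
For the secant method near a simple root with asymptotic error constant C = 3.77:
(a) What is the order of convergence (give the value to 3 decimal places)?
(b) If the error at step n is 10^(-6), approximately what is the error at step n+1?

(a) Secant method has superlinear convergence with order φ = (1+√5)/2 ≈ 1.618.
    This means |e_{n+1}| ≈ C|e_n|^1.618.

(b) With |e_n| = 10^(-6) and C = 3.77:
    |e_{n+1}| ≈ 3.77 × (10^(-6))^1.618 = 3.77 × 10^(-9.71)

(a) ≈ 1.618 (golden ratio); (b) |e_{n+1}| ≈ 7.381e-10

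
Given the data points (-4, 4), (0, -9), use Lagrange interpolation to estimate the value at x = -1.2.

Lagrange interpolation formula:
P(x) = Σ yᵢ × Lᵢ(x)
where Lᵢ(x) = Π_{j≠i} (x - xⱼ)/(xᵢ - xⱼ)

L_0(-1.2) = (-1.2 - 0)/(-4 - 0) = 0.300000
L_1(-1.2) = (-1.2 - (-4))/(0 - (-4)) = 0.700000

P(-1.2) = 4×L_0(-1.2) + (-9)×L_1(-1.2)
P(-1.2) = -5.100000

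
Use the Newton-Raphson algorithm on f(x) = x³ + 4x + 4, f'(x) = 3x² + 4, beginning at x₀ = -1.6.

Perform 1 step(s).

f(x) = x³ + 4x + 4
f'(x) = 3x² + 4
x₀ = -1.6

Newton-Raphson formula: x_{n+1} = x_n - f(x_n)/f'(x_n)

Iteration 1:
  f(-1.600000) = -6.496000
  f'(-1.600000) = 11.680000
  x_1 = -1.600000 - (-6.496000)/11.680000 = -1.043836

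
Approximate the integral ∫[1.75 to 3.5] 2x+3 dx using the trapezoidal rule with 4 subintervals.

f(x) = 2x+3
a = 1.75, b = 3.5, n = 4
h = (b - a)/n = 0.437500

Trapezoidal rule: (h/2)[f(x₀) + 2f(x₁) + 2f(x₂) + ... + f(xₙ)]

x_0 = 1.7500, f(x_0) = 6.500000, coefficient = 1
x_1 = 2.1875, f(x_1) = 7.375000, coefficient = 2
x_2 = 2.6250, f(x_2) = 8.250000, coefficient = 2
x_3 = 3.0625, f(x_3) = 9.125000, coefficient = 2
x_4 = 3.5000, f(x_4) = 10.000000, coefficient = 1

I ≈ (0.437500/2) × 66.000000 = 14.437500
Exact value: 14.437500
Error: 0.000000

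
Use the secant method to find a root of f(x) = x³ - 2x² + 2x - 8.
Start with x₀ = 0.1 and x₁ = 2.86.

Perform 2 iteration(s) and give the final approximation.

f(x) = x³ - 2x² + 2x - 8
x₀ = 0.1, x₁ = 2.86

Secant formula: x_{n+1} = x_n - f(x_n)(x_n - x_{n-1})/(f(x_n) - f(x_{n-1}))

Iteration 1:
  f(0.100000) = -7.819000
  f(2.860000) = 4.754456
  x_2 = 2.860000 - 4.754456×(2.860000 - 0.100000)/(4.754456 - (-7.819000))
       = 1.816349
Iteration 2:
  f(2.860000) = 4.754456
  f(1.816349) = -4.973189
  x_3 = 1.816349 - (-4.973189)×(1.816349 - 2.860000)/(-4.973189 - 4.754456)
       = 2.349908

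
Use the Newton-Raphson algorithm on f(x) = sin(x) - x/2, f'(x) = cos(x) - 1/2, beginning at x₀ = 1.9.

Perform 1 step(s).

f(x) = sin(x) - x/2
f'(x) = cos(x) - 1/2
x₀ = 1.9

Newton-Raphson formula: x_{n+1} = x_n - f(x_n)/f'(x_n)

Iteration 1:
  f(1.900000) = -0.003700
  f'(1.900000) = -0.823290
  x_1 = 1.900000 - (-0.003700)/(-0.823290) = 1.895506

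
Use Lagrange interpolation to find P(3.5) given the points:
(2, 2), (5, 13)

Lagrange interpolation formula:
P(x) = Σ yᵢ × Lᵢ(x)
where Lᵢ(x) = Π_{j≠i} (x - xⱼ)/(xᵢ - xⱼ)

L_0(3.5) = (3.5 - 5)/(2 - 5) = 0.500000
L_1(3.5) = (3.5 - 2)/(5 - 2) = 0.500000

P(3.5) = 2×L_0(3.5) + 13×L_1(3.5)
P(3.5) = 7.500000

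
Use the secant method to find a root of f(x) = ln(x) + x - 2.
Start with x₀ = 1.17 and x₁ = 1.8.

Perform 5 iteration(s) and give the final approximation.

f(x) = ln(x) + x - 2
x₀ = 1.17, x₁ = 1.8

Secant formula: x_{n+1} = x_n - f(x_n)(x_n - x_{n-1})/(f(x_n) - f(x_{n-1}))

Iteration 1:
  f(1.170000) = -0.672996
  f(1.800000) = 0.387787
  x_2 = 1.800000 - 0.387787×(1.800000 - 1.170000)/(0.387787 - (-0.672996))
       = 1.569693
Iteration 2:
  f(1.800000) = 0.387787
  f(1.569693) = 0.020573
  x_3 = 1.569693 - 0.020573×(1.569693 - 1.800000)/(0.020573 - 0.387787)
       = 1.556790
Iteration 3:
  f(1.569693) = 0.020573
  f(1.556790) = -0.000584
  x_4 = 1.556790 - (-0.000584)×(1.556790 - 1.569693)/(-0.000584 - 0.020573)
       = 1.557146
Iteration 4:
  f(1.556790) = -0.000584
  f(1.557146) = 0.000001
  x_5 = 1.557146 - 0.000001×(1.557146 - 1.556790)/(0.000001 - (-0.000584))
       = 1.557146
Iteration 5:
  f(1.557146) = 0.000001
  f(1.557146) = 0.000000
  x_6 = 1.557146 - 0.000000×(1.557146 - 1.557146)/(0.000000 - 0.000001)
       = 1.557146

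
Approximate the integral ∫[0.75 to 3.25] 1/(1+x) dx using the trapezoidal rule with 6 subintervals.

f(x) = 1/(1+x)
a = 0.75, b = 3.25, n = 6
h = (b - a)/n = 0.416667

Trapezoidal rule: (h/2)[f(x₀) + 2f(x₁) + 2f(x₂) + ... + f(xₙ)]

x_0 = 0.7500, f(x_0) = 0.571429, coefficient = 1
x_1 = 1.1667, f(x_1) = 0.461538, coefficient = 2
x_2 = 1.5833, f(x_2) = 0.387097, coefficient = 2
x_3 = 2.0000, f(x_3) = 0.333333, coefficient = 2
x_4 = 2.4167, f(x_4) = 0.292683, coefficient = 2
x_5 = 2.8333, f(x_5) = 0.260870, coefficient = 2
x_6 = 3.2500, f(x_6) = 0.235294, coefficient = 1

I ≈ (0.416667/2) × 4.277765 = 0.891201
Exact value: 0.887303
Error: 0.003898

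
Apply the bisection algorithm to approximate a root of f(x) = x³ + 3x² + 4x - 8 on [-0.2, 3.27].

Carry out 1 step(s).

f(x) = x³ + 3x² + 4x - 8
Initial interval: [-0.2, 3.27]

Iteration 1:
  c_1 = (-0.200000 + 3.270000)/2 = 1.535000
  f(c_1) = f(1.535000) = 8.825480
  f(a) × f(c) < 0, new interval: [-0.200000, 1.535000]

After 1 iteration(s), the approximation is c_1 = 1.535000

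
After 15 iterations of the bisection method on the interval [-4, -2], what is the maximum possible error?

Bisection error bound: |error| ≤ (b-a)/2^n
|error| ≤ (-2 - (-4))/2^15 = 2/2^15
|error| ≤ 0.0000610352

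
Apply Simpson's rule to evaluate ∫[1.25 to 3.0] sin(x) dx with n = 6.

f(x) = sin(x)
a = 1.25, b = 3.0, n = 6
h = (b - a)/n = 0.291667

Simpson's rule: (h/3)[f(x₀) + 4f(x₁) + 2f(x₂) + ... + f(xₙ)]

x_0 = 1.2500, f(x_0) = 0.948985, coefficient = 1
x_1 = 1.5417, f(x_1) = 0.999576, coefficient = 4
x_2 = 1.8333, f(x_2) = 0.965735, coefficient = 2
x_3 = 2.1250, f(x_3) = 0.850320, coefficient = 4
x_4 = 2.4167, f(x_4) = 0.663080, coefficient = 2
x_5 = 2.7083, f(x_5) = 0.419831, coefficient = 4
x_6 = 3.0000, f(x_6) = 0.141120, coefficient = 1

I ≈ (0.291667/3) × 13.426641 = 1.305368
Exact value: 1.305315
Error: 0.000053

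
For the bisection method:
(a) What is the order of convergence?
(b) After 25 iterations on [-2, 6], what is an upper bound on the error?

(a) Bisection has linear (order 1) convergence; the error is halved each step.

(b) Error bound = (b-a)/2^n = (6 - (-2))/2^{25}
    = 8/2^{25}

(a) 1 (linear); (b) error ≤ 2.38e-07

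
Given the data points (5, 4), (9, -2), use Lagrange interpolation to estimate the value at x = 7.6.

Lagrange interpolation formula:
P(x) = Σ yᵢ × Lᵢ(x)
where Lᵢ(x) = Π_{j≠i} (x - xⱼ)/(xᵢ - xⱼ)

L_0(7.6) = (7.6 - 9)/(5 - 9) = 0.350000
L_1(7.6) = (7.6 - 5)/(9 - 5) = 0.650000

P(7.6) = 4×L_0(7.6) + (-2)×L_1(7.6)
P(7.6) = 0.100000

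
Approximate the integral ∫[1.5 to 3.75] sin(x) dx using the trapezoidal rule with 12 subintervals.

f(x) = sin(x)
a = 1.5, b = 3.75, n = 12
h = (b - a)/n = 0.187500

Trapezoidal rule: (h/2)[f(x₀) + 2f(x₁) + 2f(x₂) + ... + f(xₙ)]

x_0 = 1.5000, f(x_0) = 0.997495, coefficient = 1
x_1 = 1.6875, f(x_1) = 0.993198, coefficient = 2
x_2 = 1.8750, f(x_2) = 0.954086, coefficient = 2
x_3 = 2.0625, f(x_3) = 0.881530, coefficient = 2
x_4 = 2.2500, f(x_4) = 0.778073, coefficient = 2
x_5 = 2.4375, f(x_5) = 0.647343, coefficient = 2
x_6 = 2.6250, f(x_6) = 0.493920, coefficient = 2
x_7 = 2.8125, f(x_7) = 0.323185, coefficient = 2
x_8 = 3.0000, f(x_8) = 0.141120, coefficient = 2
x_9 = 3.1875, f(x_9) = -0.045891, coefficient = 2
x_10 = 3.3750, f(x_10) = -0.231294, coefficient = 2
x_11 = 3.5625, f(x_11) = -0.408589, coefficient = 2
x_12 = 3.7500, f(x_12) = -0.571561, coefficient = 1

I ≈ (0.187500/2) × 9.479294 = 0.888684
Exact value: 0.891297
Error: 0.002613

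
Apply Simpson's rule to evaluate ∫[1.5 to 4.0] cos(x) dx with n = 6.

f(x) = cos(x)
a = 1.5, b = 4.0, n = 6
h = (b - a)/n = 0.416667

Simpson's rule: (h/3)[f(x₀) + 4f(x₁) + 2f(x₂) + ... + f(xₙ)]

x_0 = 1.5000, f(x_0) = 0.070737, coefficient = 1
x_1 = 1.9167, f(x_1) = -0.339016, coefficient = 4
x_2 = 2.3333, f(x_2) = -0.690758, coefficient = 2
x_3 = 2.7500, f(x_3) = -0.924302, coefficient = 4
x_4 = 3.1667, f(x_4) = -0.999686, coefficient = 2
x_5 = 3.5833, f(x_5) = -0.904009, coefficient = 4
x_6 = 4.0000, f(x_6) = -0.653644, coefficient = 1

I ≈ (0.416667/3) × -12.633101 = -1.754597
Exact value: -1.754297
Error: 0.000300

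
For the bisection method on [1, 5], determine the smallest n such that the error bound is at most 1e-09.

We need (b-a)/2^n ≤ 1e-09
(5 - 1)/2^n ≤ 1e-09
4/2^n ≤ 1e-09
2^n ≥ 4000000000
n ≥ log₂(4000000000) = 31.90
n ≥ 32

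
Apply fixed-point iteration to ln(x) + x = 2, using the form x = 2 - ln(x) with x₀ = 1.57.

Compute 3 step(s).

Equation: ln(x) + x = 2
Fixed-point form: x = 2 - ln(x)
x₀ = 1.57

x_1 = g(1.570000) = 1.548924
x_2 = g(1.548924) = 1.562439
x_3 = g(1.562439) = 1.553752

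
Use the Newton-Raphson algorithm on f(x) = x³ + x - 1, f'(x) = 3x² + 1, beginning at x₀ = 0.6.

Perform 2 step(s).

f(x) = x³ + x - 1
f'(x) = 3x² + 1
x₀ = 0.6

Newton-Raphson formula: x_{n+1} = x_n - f(x_n)/f'(x_n)

Iteration 1:
  f(0.600000) = -0.184000
  f'(0.600000) = 2.080000
  x_1 = 0.600000 - (-0.184000)/2.080000 = 0.688462
Iteration 2:
  f(0.688462) = 0.014778
  f'(0.688462) = 2.421938
  x_2 = 0.688462 - 0.014778/2.421938 = 0.682360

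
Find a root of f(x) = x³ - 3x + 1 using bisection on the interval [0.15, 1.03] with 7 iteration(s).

f(x) = x³ - 3x + 1
Initial interval: [0.15, 1.03]

Iteration 1:
  c_1 = (0.150000 + 1.030000)/2 = 0.590000
  f(c_1) = f(0.590000) = -0.564621
  f(a) × f(c) < 0, new interval: [0.150000, 0.590000]
Iteration 2:
  c_2 = (0.150000 + 0.590000)/2 = 0.370000
  f(c_2) = f(0.370000) = -0.059347
  f(a) × f(c) < 0, new interval: [0.150000, 0.370000]
Iteration 3:
  c_3 = (0.150000 + 0.370000)/2 = 0.260000
  f(c_3) = f(0.260000) = 0.237576
  f(a) × f(c) ≥ 0, new interval: [0.260000, 0.370000]
Iteration 4:
  c_4 = (0.260000 + 0.370000)/2 = 0.315000
  f(c_4) = f(0.315000) = 0.086256
  f(a) × f(c) ≥ 0, new interval: [0.315000, 0.370000]
Iteration 5:
  c_5 = (0.315000 + 0.370000)/2 = 0.342500
  f(c_5) = f(0.342500) = 0.012677
  f(a) × f(c) ≥ 0, new interval: [0.342500, 0.370000]
Iteration 6:
  c_6 = (0.342500 + 0.370000)/2 = 0.356250
  f(c_6) = f(0.356250) = -0.023537
  f(a) × f(c) < 0, new interval: [0.342500, 0.356250]
Iteration 7:
  c_7 = (0.342500 + 0.356250)/2 = 0.349375
  f(c_7) = f(0.349375) = -0.005479
  f(a) × f(c) < 0, new interval: [0.342500, 0.349375]

After 7 iteration(s), the approximation is c_7 = 0.349375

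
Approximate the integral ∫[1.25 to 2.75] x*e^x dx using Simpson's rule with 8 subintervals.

f(x) = x*e^x
a = 1.25, b = 2.75, n = 8
h = (b - a)/n = 0.187500

Simpson's rule: (h/3)[f(x₀) + 4f(x₁) + 2f(x₂) + ... + f(xₙ)]

x_0 = 1.2500, f(x_0) = 4.362929, coefficient = 1
x_1 = 1.4375, f(x_1) = 6.052101, coefficient = 4
x_2 = 1.6250, f(x_2) = 8.252431, coefficient = 2
x_3 = 1.8125, f(x_3) = 11.102909, coefficient = 4
x_4 = 2.0000, f(x_4) = 14.778112, coefficient = 2
x_5 = 2.1875, f(x_5) = 19.496975, coefficient = 4
x_6 = 2.3750, f(x_6) = 25.533656, coefficient = 2
x_7 = 2.5625, f(x_7) = 33.231006, coefficient = 4
x_8 = 2.7500, f(x_8) = 43.017238, coefficient = 1

I ≈ (0.187500/3) × 424.040527 = 26.502533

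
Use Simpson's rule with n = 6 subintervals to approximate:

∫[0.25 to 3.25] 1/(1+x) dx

f(x) = 1/(1+x)
a = 0.25, b = 3.25, n = 6
h = (b - a)/n = 0.500000

Simpson's rule: (h/3)[f(x₀) + 4f(x₁) + 2f(x₂) + ... + f(xₙ)]

x_0 = 0.2500, f(x_0) = 0.800000, coefficient = 1
x_1 = 0.7500, f(x_1) = 0.571429, coefficient = 4
x_2 = 1.2500, f(x_2) = 0.444444, coefficient = 2
x_3 = 1.7500, f(x_3) = 0.363636, coefficient = 4
x_4 = 2.2500, f(x_4) = 0.307692, coefficient = 2
x_5 = 2.7500, f(x_5) = 0.266667, coefficient = 4
x_6 = 3.2500, f(x_6) = 0.235294, coefficient = 1

I ≈ (0.500000/3) × 7.346494 = 1.224416
Exact value: 1.223775
Error: 0.000640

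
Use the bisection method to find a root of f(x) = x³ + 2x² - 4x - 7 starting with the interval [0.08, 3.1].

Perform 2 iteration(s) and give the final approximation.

f(x) = x³ + 2x² - 4x - 7
Initial interval: [0.08, 3.1]

Iteration 1:
  c_1 = (0.080000 + 3.100000)/2 = 1.590000
  f(c_1) = f(1.590000) = -4.284121
  f(a) × f(c) ≥ 0, new interval: [1.590000, 3.100000]
Iteration 2:
  c_2 = (1.590000 + 3.100000)/2 = 2.345000
  f(c_2) = f(2.345000) = 7.513264
  f(a) × f(c) < 0, new interval: [1.590000, 2.345000]

After 2 iteration(s), the approximation is c_2 = 2.345000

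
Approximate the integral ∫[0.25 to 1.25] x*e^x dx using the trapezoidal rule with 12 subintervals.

f(x) = x*e^x
a = 0.25, b = 1.25, n = 12
h = (b - a)/n = 0.083333

Trapezoidal rule: (h/2)[f(x₀) + 2f(x₁) + 2f(x₂) + ... + f(xₙ)]

x_0 = 0.2500, f(x_0) = 0.321006, coefficient = 1
x_1 = 0.3333, f(x_1) = 0.465204, coefficient = 2
x_2 = 0.4167, f(x_2) = 0.632040, coefficient = 2
x_3 = 0.5000, f(x_3) = 0.824361, coefficient = 2
x_4 = 0.5833, f(x_4) = 1.045334, coefficient = 2
x_5 = 0.6667, f(x_5) = 1.298489, coefficient = 2
x_6 = 0.7500, f(x_6) = 1.587750, coefficient = 2
x_7 = 0.8333, f(x_7) = 1.917480, coefficient = 2
x_8 = 0.9167, f(x_8) = 2.292528, coefficient = 2
x_9 = 1.0000, f(x_9) = 2.718282, coefficient = 2
x_10 = 1.0833, f(x_10) = 3.200721, coefficient = 2
x_11 = 1.1667, f(x_11) = 3.746482, coefficient = 2
x_12 = 1.2500, f(x_12) = 4.362929, coefficient = 1

I ≈ (0.083333/2) × 44.141279 = 1.839220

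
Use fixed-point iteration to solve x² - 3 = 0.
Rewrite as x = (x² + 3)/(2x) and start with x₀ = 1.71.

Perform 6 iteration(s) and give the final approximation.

Equation: x² - 3 = 0
Fixed-point form: x = (x² + 3)/(2x)
x₀ = 1.71

x_1 = g(1.710000) = 1.732193
x_2 = g(1.732193) = 1.732051
x_3 = g(1.732051) = 1.732051
x_4 = g(1.732051) = 1.732051
x_5 = g(1.732051) = 1.732051
x_6 = g(1.732051) = 1.732051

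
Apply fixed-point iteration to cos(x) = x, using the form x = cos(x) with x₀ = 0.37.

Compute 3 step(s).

Equation: cos(x) = x
Fixed-point form: x = cos(x)
x₀ = 0.37

x_1 = g(0.370000) = 0.932327
x_2 = g(0.932327) = 0.595967
x_3 = g(0.595967) = 0.827606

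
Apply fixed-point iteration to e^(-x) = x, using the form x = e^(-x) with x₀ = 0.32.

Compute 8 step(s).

Equation: e^(-x) = x
Fixed-point form: x = e^(-x)
x₀ = 0.32

x_1 = g(0.320000) = 0.726149
x_2 = g(0.726149) = 0.483768
x_3 = g(0.483768) = 0.616456
x_4 = g(0.616456) = 0.539854
x_5 = g(0.539854) = 0.582833
x_6 = g(0.582833) = 0.558314
x_7 = g(0.558314) = 0.572173
x_8 = g(0.572173) = 0.564298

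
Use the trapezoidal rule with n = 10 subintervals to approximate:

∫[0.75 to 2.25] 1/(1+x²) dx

f(x) = 1/(1+x²)
a = 0.75, b = 2.25, n = 10
h = (b - a)/n = 0.150000

Trapezoidal rule: (h/2)[f(x₀) + 2f(x₁) + 2f(x₂) + ... + f(xₙ)]

x_0 = 0.7500, f(x_0) = 0.640000, coefficient = 1
x_1 = 0.9000, f(x_1) = 0.552486, coefficient = 2
x_2 = 1.0500, f(x_2) = 0.475624, coefficient = 2
x_3 = 1.2000, f(x_3) = 0.409836, coefficient = 2
x_4 = 1.3500, f(x_4) = 0.354296, coefficient = 2
x_5 = 1.5000, f(x_5) = 0.307692, coefficient = 2
x_6 = 1.6500, f(x_6) = 0.268637, coefficient = 2
x_7 = 1.8000, f(x_7) = 0.235849, coefficient = 2
x_8 = 1.9500, f(x_8) = 0.208225, coefficient = 2
x_9 = 2.1000, f(x_9) = 0.184843, coefficient = 2
x_10 = 2.2500, f(x_10) = 0.164948, coefficient = 1

I ≈ (0.150000/2) × 6.799925 = 0.509994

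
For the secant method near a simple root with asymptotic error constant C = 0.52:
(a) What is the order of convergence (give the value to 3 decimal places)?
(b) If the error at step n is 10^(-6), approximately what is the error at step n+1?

(a) Secant method has superlinear convergence with order φ = (1+√5)/2 ≈ 1.618.
    This means |e_{n+1}| ≈ C|e_n|^1.618.

(b) With |e_n| = 10^(-6) and C = 0.52:
    |e_{n+1}| ≈ 0.52 × (10^(-6))^1.618 = 0.52 × 10^(-9.71)

(a) ≈ 1.618 (golden ratio); (b) |e_{n+1}| ≈ 1.018e-10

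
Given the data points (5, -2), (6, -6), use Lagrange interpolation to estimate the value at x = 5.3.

Lagrange interpolation formula:
P(x) = Σ yᵢ × Lᵢ(x)
where Lᵢ(x) = Π_{j≠i} (x - xⱼ)/(xᵢ - xⱼ)

L_0(5.3) = (5.3 - 6)/(5 - 6) = 0.700000
L_1(5.3) = (5.3 - 5)/(6 - 5) = 0.300000

P(5.3) = (-2)×L_0(5.3) + (-6)×L_1(5.3)
P(5.3) = -3.200000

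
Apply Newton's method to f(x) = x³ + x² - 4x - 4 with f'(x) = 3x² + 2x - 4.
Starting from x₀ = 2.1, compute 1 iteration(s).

f(x) = x³ + x² - 4x - 4
f'(x) = 3x² + 2x - 4
x₀ = 2.1

Newton-Raphson formula: x_{n+1} = x_n - f(x_n)/f'(x_n)

Iteration 1:
  f(2.100000) = 1.271000
  f'(2.100000) = 13.430000
  x_1 = 2.100000 - 1.271000/13.430000 = 2.005361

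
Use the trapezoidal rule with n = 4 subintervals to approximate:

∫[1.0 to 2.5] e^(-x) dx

f(x) = e^(-x)
a = 1.0, b = 2.5, n = 4
h = (b - a)/n = 0.375000

Trapezoidal rule: (h/2)[f(x₀) + 2f(x₁) + 2f(x₂) + ... + f(xₙ)]

x_0 = 1.0000, f(x_0) = 0.367879, coefficient = 1
x_1 = 1.3750, f(x_1) = 0.252840, coefficient = 2
x_2 = 1.7500, f(x_2) = 0.173774, coefficient = 2
x_3 = 2.1250, f(x_3) = 0.119433, coefficient = 2
x_4 = 2.5000, f(x_4) = 0.082085, coefficient = 1

I ≈ (0.375000/2) × 1.542057 = 0.289136
Exact value: 0.285794
Error: 0.003341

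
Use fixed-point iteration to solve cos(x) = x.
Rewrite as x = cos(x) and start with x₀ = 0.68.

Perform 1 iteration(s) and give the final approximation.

Equation: cos(x) = x
Fixed-point form: x = cos(x)
x₀ = 0.68

x_1 = g(0.680000) = 0.777573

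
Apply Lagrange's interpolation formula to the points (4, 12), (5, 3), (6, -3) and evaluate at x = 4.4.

Lagrange interpolation formula:
P(x) = Σ yᵢ × Lᵢ(x)
where Lᵢ(x) = Π_{j≠i} (x - xⱼ)/(xᵢ - xⱼ)

L_0(4.4) = (4.4 - 5)/(4 - 5) × (4.4 - 6)/(4 - 6) = 0.480000
L_1(4.4) = (4.4 - 4)/(5 - 4) × (4.4 - 6)/(5 - 6) = 0.640000
L_2(4.4) = (4.4 - 4)/(6 - 4) × (4.4 - 5)/(6 - 5) = -0.120000

P(4.4) = 12×L_0(4.4) + 3×L_1(4.4) + (-3)×L_2(4.4)
P(4.4) = 8.040000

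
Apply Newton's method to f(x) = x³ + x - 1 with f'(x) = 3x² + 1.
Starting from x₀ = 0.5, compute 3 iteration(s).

f(x) = x³ + x - 1
f'(x) = 3x² + 1
x₀ = 0.5

Newton-Raphson formula: x_{n+1} = x_n - f(x_n)/f'(x_n)

Iteration 1:
  f(0.500000) = -0.375000
  f'(0.500000) = 1.750000
  x_1 = 0.500000 - (-0.375000)/1.750000 = 0.714286
Iteration 2:
  f(0.714286) = 0.078717
  f'(0.714286) = 2.530612
  x_2 = 0.714286 - 0.078717/2.530612 = 0.683180
Iteration 3:
  f(0.683180) = 0.002043
  f'(0.683180) = 2.400204
  x_3 = 0.683180 - 0.002043/2.400204 = 0.682328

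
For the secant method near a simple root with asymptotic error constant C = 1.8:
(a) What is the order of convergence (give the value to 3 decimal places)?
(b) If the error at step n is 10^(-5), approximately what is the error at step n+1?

(a) Secant method has superlinear convergence with order φ = (1+√5)/2 ≈ 1.618.
    This means |e_{n+1}| ≈ C|e_n|^1.618.

(b) With |e_n| = 10^(-5) and C = 1.8:
    |e_{n+1}| ≈ 1.8 × (10^(-5))^1.618 = 1.8 × 10^(-8.09)

(a) ≈ 1.618 (golden ratio); (b) |e_{n+1}| ≈ 1.463e-08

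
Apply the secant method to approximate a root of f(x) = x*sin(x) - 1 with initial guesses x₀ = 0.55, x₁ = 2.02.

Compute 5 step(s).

f(x) = x*sin(x) - 1
x₀ = 0.55, x₁ = 2.02

Secant formula: x_{n+1} = x_n - f(x_n)(x_n - x_{n-1})/(f(x_n) - f(x_{n-1}))

Iteration 1:
  f(0.550000) = -0.712522
  f(2.020000) = 0.819602
  x_2 = 2.020000 - 0.819602×(2.020000 - 0.550000)/(0.819602 - (-0.712522))
       = 1.233631
Iteration 2:
  f(2.020000) = 0.819602
  f(1.233631) = 0.164173
  x_3 = 1.233631 - 0.164173×(1.233631 - 2.020000)/(0.164173 - 0.819602)
       = 1.036660
Iteration 3:
  f(1.233631) = 0.164173
  f(1.036660) = -0.107737
  x_4 = 1.036660 - (-0.107737)×(1.036660 - 1.233631)/(-0.107737 - 0.164173)
       = 1.114705
Iteration 4:
  f(1.036660) = -0.107737
  f(1.114705) = 0.000761
  x_5 = 1.114705 - 0.000761×(1.114705 - 1.036660)/(0.000761 - (-0.107737))
       = 1.114158
Iteration 5:
  f(1.114705) = 0.000761
  f(1.114158) = 0.000001
  x_6 = 1.114158 - 0.000001×(1.114158 - 1.114705)/(0.000001 - 0.000761)
       = 1.114157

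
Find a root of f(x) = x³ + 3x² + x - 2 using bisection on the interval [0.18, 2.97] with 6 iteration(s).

f(x) = x³ + 3x² + x - 2
Initial interval: [0.18, 2.97]

Iteration 1:
  c_1 = (0.180000 + 2.970000)/2 = 1.575000
  f(c_1) = f(1.575000) = 10.923859
  f(a) × f(c) < 0, new interval: [0.180000, 1.575000]
Iteration 2:
  c_2 = (0.180000 + 1.575000)/2 = 0.877500
  f(c_2) = f(0.877500) = 1.863199
  f(a) × f(c) < 0, new interval: [0.180000, 0.877500]
Iteration 3:
  c_3 = (0.180000 + 0.877500)/2 = 0.528750
  f(c_3) = f(0.528750) = -0.484694
  f(a) × f(c) ≥ 0, new interval: [0.528750, 0.877500]
Iteration 4:
  c_4 = (0.528750 + 0.877500)/2 = 0.703125
  f(c_4) = f(0.703125) = 0.533894
  f(a) × f(c) < 0, new interval: [0.528750, 0.703125]
Iteration 5:
  c_5 = (0.528750 + 0.703125)/2 = 0.615938
  f(c_5) = f(0.615938) = -0.012252
  f(a) × f(c) ≥ 0, new interval: [0.615938, 0.703125]
Iteration 6:
  c_6 = (0.615938 + 0.703125)/2 = 0.659531
  f(c_6) = f(0.659531) = 0.251360
  f(a) × f(c) < 0, new interval: [0.615938, 0.659531]

After 6 iteration(s), the approximation is c_6 = 0.659531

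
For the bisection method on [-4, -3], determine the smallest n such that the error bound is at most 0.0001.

We need (b-a)/2^n ≤ 0.0001
(-3 - (-4))/2^n ≤ 0.0001
1/2^n ≤ 0.0001
2^n ≥ 10000
n ≥ log₂(10000) = 13.29
n ≥ 14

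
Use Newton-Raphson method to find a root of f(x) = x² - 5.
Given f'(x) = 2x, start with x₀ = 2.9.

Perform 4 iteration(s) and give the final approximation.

f(x) = x² - 5
f'(x) = 2x
x₀ = 2.9

Newton-Raphson formula: x_{n+1} = x_n - f(x_n)/f'(x_n)

Iteration 1:
  f(2.900000) = 3.410000
  f'(2.900000) = 5.800000
  x_1 = 2.900000 - 3.410000/5.800000 = 2.312069
Iteration 2:
  f(2.312069) = 0.345663
  f'(2.312069) = 4.624138
  x_2 = 2.312069 - 0.345663/4.624138 = 2.237317
Iteration 3:
  f(2.237317) = 0.005588
  f'(2.237317) = 4.474634
  x_3 = 2.237317 - 0.005588/4.474634 = 2.236068
Iteration 4:
  f(2.236068) = 0.000002
  f'(2.236068) = 4.472137
  x_4 = 2.236068 - 0.000002/4.472137 = 2.236068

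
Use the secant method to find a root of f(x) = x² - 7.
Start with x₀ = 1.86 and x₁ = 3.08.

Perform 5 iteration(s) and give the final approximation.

f(x) = x² - 7
x₀ = 1.86, x₁ = 3.08

Secant formula: x_{n+1} = x_n - f(x_n)(x_n - x_{n-1})/(f(x_n) - f(x_{n-1}))

Iteration 1:
  f(1.860000) = -3.540400
  f(3.080000) = 2.486400
  x_2 = 3.080000 - 2.486400×(3.080000 - 1.860000)/(2.486400 - (-3.540400))
       = 2.576680
Iteration 2:
  f(3.080000) = 2.486400
  f(2.576680) = -0.360719
  x_3 = 2.576680 - (-0.360719)×(2.576680 - 3.080000)/(-0.360719 - 2.486400)
       = 2.640449
Iteration 3:
  f(2.576680) = -0.360719
  f(2.640449) = -0.028030
  x_4 = 2.640449 - (-0.028030)×(2.640449 - 2.576680)/(-0.028030 - (-0.360719))
       = 2.645822
Iteration 4:
  f(2.640449) = -0.028030
  f(2.645822) = 0.000371
  x_5 = 2.645822 - 0.000371×(2.645822 - 2.640449)/(0.000371 - (-0.028030))
       = 2.645751
Iteration 5:
  f(2.645822) = 0.000371
  f(2.645751) = 0.000000
  x_6 = 2.645751 - 0.000000×(2.645751 - 2.645822)/(0.000000 - 0.000371)
       = 2.645751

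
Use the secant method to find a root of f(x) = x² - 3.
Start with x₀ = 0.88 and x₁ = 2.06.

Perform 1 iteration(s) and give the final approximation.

f(x) = x² - 3
x₀ = 0.88, x₁ = 2.06

Secant formula: x_{n+1} = x_n - f(x_n)(x_n - x_{n-1})/(f(x_n) - f(x_{n-1}))

Iteration 1:
  f(0.880000) = -2.225600
  f(2.060000) = 1.243600
  x_2 = 2.060000 - 1.243600×(2.060000 - 0.880000)/(1.243600 - (-2.225600))
       = 1.637007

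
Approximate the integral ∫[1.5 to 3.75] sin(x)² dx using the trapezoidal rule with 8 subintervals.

f(x) = sin(x)²
a = 1.5, b = 3.75, n = 8
h = (b - a)/n = 0.281250

Trapezoidal rule: (h/2)[f(x₀) + 2f(x₁) + 2f(x₂) + ... + f(xₙ)]

x_0 = 1.5000, f(x_0) = 0.994996, coefficient = 1
x_1 = 1.7812, f(x_1) = 0.956359, coefficient = 2
x_2 = 2.0625, f(x_2) = 0.777095, coefficient = 2
x_3 = 2.3438, f(x_3) = 0.512443, coefficient = 2
x_4 = 2.6250, f(x_4) = 0.243957, coefficient = 2
x_5 = 2.9062, f(x_5) = 0.054371, coefficient = 2
x_6 = 3.1875, f(x_6) = 0.002106, coefficient = 2
x_7 = 3.4688, f(x_7) = 0.103267, coefficient = 2
x_8 = 3.7500, f(x_8) = 0.326682, coefficient = 1

I ≈ (0.281250/2) × 6.620877 = 0.931061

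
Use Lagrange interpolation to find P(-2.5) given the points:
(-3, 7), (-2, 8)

Lagrange interpolation formula:
P(x) = Σ yᵢ × Lᵢ(x)
where Lᵢ(x) = Π_{j≠i} (x - xⱼ)/(xᵢ - xⱼ)

L_0(-2.5) = (-2.5 - (-2))/(-3 - (-2)) = 0.500000
L_1(-2.5) = (-2.5 - (-3))/(-2 - (-3)) = 0.500000

P(-2.5) = 7×L_0(-2.5) + 8×L_1(-2.5)
P(-2.5) = 7.500000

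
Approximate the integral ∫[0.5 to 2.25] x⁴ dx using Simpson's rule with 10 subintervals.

f(x) = x⁴
a = 0.5, b = 2.25, n = 10
h = (b - a)/n = 0.175000

Simpson's rule: (h/3)[f(x₀) + 4f(x₁) + 2f(x₂) + ... + f(xₙ)]

x_0 = 0.5000, f(x_0) = 0.062500, coefficient = 1
x_1 = 0.6750, f(x_1) = 0.207594, coefficient = 4
x_2 = 0.8500, f(x_2) = 0.522006, coefficient = 2
x_3 = 1.0250, f(x_3) = 1.103813, coefficient = 4
x_4 = 1.2000, f(x_4) = 2.073600, coefficient = 2
x_5 = 1.3750, f(x_5) = 3.574463, coefficient = 4
x_6 = 1.5500, f(x_6) = 5.772006, coefficient = 2
x_7 = 1.7250, f(x_7) = 8.854344, coefficient = 4
x_8 = 1.9000, f(x_8) = 13.032100, coefficient = 2
x_9 = 2.0750, f(x_9) = 18.538407, coefficient = 4
x_10 = 2.2500, f(x_10) = 25.628906, coefficient = 1

I ≈ (0.175000/3) × 197.605314 = 11.526977
Exact value: 11.526758
Error: 0.000219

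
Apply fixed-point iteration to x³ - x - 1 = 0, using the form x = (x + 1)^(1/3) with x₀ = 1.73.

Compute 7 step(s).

Equation: x³ - x - 1 = 0
Fixed-point form: x = (x + 1)^(1/3)
x₀ = 1.73

x_1 = g(1.730000) = 1.397615
x_2 = g(1.397615) = 1.338422
x_3 = g(1.338422) = 1.327316
x_4 = g(1.327316) = 1.325211
x_5 = g(1.325211) = 1.324812
x_6 = g(1.324812) = 1.324736
x_7 = g(1.324736) = 1.324721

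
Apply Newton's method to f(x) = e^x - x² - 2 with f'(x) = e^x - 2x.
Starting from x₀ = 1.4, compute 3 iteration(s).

f(x) = e^x - x² - 2
f'(x) = e^x - 2x
x₀ = 1.4

Newton-Raphson formula: x_{n+1} = x_n - f(x_n)/f'(x_n)

Iteration 1:
  f(1.400000) = 0.095200
  f'(1.400000) = 1.255200
  x_1 = 1.400000 - 0.095200/1.255200 = 1.324156
Iteration 2:
  f(1.324156) = 0.005622
  f'(1.324156) = 1.110699
  x_2 = 1.324156 - 0.005622/1.110699 = 1.319094
Iteration 3:
  f(1.319094) = 0.000022
  f'(1.319094) = 1.101843
  x_3 = 1.319094 - 0.000022/1.101843 = 1.319074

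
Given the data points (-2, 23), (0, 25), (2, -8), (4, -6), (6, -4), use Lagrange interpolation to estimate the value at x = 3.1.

Lagrange interpolation formula:
P(x) = Σ yᵢ × Lᵢ(x)
where Lᵢ(x) = Π_{j≠i} (x - xⱼ)/(xᵢ - xⱼ)

L_0(3.1) = (3.1 - 0)/(-2 - 0) × (3.1 - 2)/(-2 - 2) × (3.1 - 4)/(-2 - 4) × (3.1 - 6)/(-2 - 6) = 0.023177
L_1(3.1) = (3.1 - (-2))/(0 - (-2)) × (3.1 - 2)/(0 - 2) × (3.1 - 4)/(0 - 4) × (3.1 - 6)/(0 - 6) = -0.152522
L_2(3.1) = (3.1 - (-2))/(2 - (-2)) × (3.1 - 0)/(2 - 0) × (3.1 - 4)/(2 - 4) × (3.1 - 6)/(2 - 6) = 0.644752
L_3(3.1) = (3.1 - (-2))/(4 - (-2)) × (3.1 - 0)/(4 - 0) × (3.1 - 2)/(4 - 2) × (3.1 - 6)/(4 - 6) = 0.525353
L_4(3.1) = (3.1 - (-2))/(6 - (-2)) × (3.1 - 0)/(6 - 0) × (3.1 - 2)/(6 - 2) × (3.1 - 4)/(6 - 4) = -0.040760

P(3.1) = 23×L_0(3.1) + 25×L_1(3.1) + (-8)×L_2(3.1) + (-6)×L_3(3.1) + (-4)×L_4(3.1)
P(3.1) = -11.427059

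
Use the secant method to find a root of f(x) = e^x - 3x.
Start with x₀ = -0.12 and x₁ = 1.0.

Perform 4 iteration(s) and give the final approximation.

f(x) = e^x - 3x
x₀ = -0.12, x₁ = 1.0

Secant formula: x_{n+1} = x_n - f(x_n)(x_n - x_{n-1})/(f(x_n) - f(x_{n-1}))

Iteration 1:
  f(-0.120000) = 1.246920
  f(1.000000) = -0.281718
  x_2 = 1.000000 - (-0.281718)×(1.000000 - (-0.120000))/(-0.281718 - 1.246920)
       = 0.793591
Iteration 2:
  f(1.000000) = -0.281718
  f(0.793591) = -0.169450
  x_3 = 0.793591 - (-0.169450)×(0.793591 - 1.000000)/(-0.169450 - (-0.281718))
       = 0.482051
Iteration 3:
  f(0.793591) = -0.169450
  f(0.482051) = 0.173239
  x_4 = 0.482051 - 0.173239×(0.482051 - 0.793591)/(0.173239 - (-0.169450))
       = 0.639544
Iteration 4:
  f(0.482051) = 0.173239
  f(0.639544) = -0.023015
  x_5 = 0.639544 - (-0.023015)×(0.639544 - 0.482051)/(-0.023015 - 0.173239)
       = 0.621074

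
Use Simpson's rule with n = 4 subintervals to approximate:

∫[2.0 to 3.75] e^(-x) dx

f(x) = e^(-x)
a = 2.0, b = 3.75, n = 4
h = (b - a)/n = 0.437500

Simpson's rule: (h/3)[f(x₀) + 4f(x₁) + 2f(x₂) + ... + f(xₙ)]

x_0 = 2.0000, f(x_0) = 0.135335, coefficient = 1
x_1 = 2.4375, f(x_1) = 0.087379, coefficient = 4
x_2 = 2.8750, f(x_2) = 0.056416, coefficient = 2
x_3 = 3.3125, f(x_3) = 0.036425, coefficient = 4
x_4 = 3.7500, f(x_4) = 0.023518, coefficient = 1

I ≈ (0.437500/3) × 0.766901 = 0.111840
Exact value: 0.111818
Error: 0.000022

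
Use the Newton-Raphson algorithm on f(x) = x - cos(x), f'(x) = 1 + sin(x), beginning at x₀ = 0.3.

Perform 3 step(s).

f(x) = x - cos(x)
f'(x) = 1 + sin(x)
x₀ = 0.3

Newton-Raphson formula: x_{n+1} = x_n - f(x_n)/f'(x_n)

Iteration 1:
  f(0.300000) = -0.655336
  f'(0.300000) = 1.295520
  x_1 = 0.300000 - (-0.655336)/1.295520 = 0.805848
Iteration 2:
  f(0.805848) = 0.113349
  f'(0.805848) = 1.721418
  x_2 = 0.805848 - 0.113349/1.721418 = 0.740002
Iteration 3:
  f(0.740002) = 0.001535
  f'(0.740002) = 1.674289
  x_3 = 0.740002 - 0.001535/1.674289 = 0.739085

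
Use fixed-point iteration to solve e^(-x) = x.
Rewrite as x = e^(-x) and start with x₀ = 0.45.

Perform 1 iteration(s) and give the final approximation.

Equation: e^(-x) = x
Fixed-point form: x = e^(-x)
x₀ = 0.45

x_1 = g(0.450000) = 0.637628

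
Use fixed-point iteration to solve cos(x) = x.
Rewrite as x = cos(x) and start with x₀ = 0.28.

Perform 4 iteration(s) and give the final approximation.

Equation: cos(x) = x
Fixed-point form: x = cos(x)
x₀ = 0.28

x_1 = g(0.280000) = 0.961055
x_2 = g(0.961055) = 0.572655
x_3 = g(0.572655) = 0.840465
x_4 = g(0.840465) = 0.667116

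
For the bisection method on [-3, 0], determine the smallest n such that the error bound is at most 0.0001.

We need (b-a)/2^n ≤ 0.0001
(0 - (-3))/2^n ≤ 0.0001
3/2^n ≤ 0.0001
2^n ≥ 30000
n ≥ log₂(30000) = 14.87
n ≥ 15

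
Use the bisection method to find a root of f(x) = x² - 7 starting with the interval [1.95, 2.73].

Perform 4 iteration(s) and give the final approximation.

f(x) = x² - 7
Initial interval: [1.95, 2.73]

Iteration 1:
  c_1 = (1.950000 + 2.730000)/2 = 2.340000
  f(c_1) = f(2.340000) = -1.524400
  f(a) × f(c) ≥ 0, new interval: [2.340000, 2.730000]
Iteration 2:
  c_2 = (2.340000 + 2.730000)/2 = 2.535000
  f(c_2) = f(2.535000) = -0.573775
  f(a) × f(c) ≥ 0, new interval: [2.535000, 2.730000]
Iteration 3:
  c_3 = (2.535000 + 2.730000)/2 = 2.632500
  f(c_3) = f(2.632500) = -0.069944
  f(a) × f(c) ≥ 0, new interval: [2.632500, 2.730000]
Iteration 4:
  c_4 = (2.632500 + 2.730000)/2 = 2.681250
  f(c_4) = f(2.681250) = 0.189102
  f(a) × f(c) < 0, new interval: [2.632500, 2.681250]

After 4 iteration(s), the approximation is c_4 = 2.681250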